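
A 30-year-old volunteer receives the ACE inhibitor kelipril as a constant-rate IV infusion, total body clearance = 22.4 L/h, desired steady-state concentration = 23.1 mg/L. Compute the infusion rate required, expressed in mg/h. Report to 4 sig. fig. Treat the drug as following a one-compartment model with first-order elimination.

At steady state, infusion rate R₀ = Css × CL = 23.1 × 22.40 = 517.4 mg/h

517.4 mg/h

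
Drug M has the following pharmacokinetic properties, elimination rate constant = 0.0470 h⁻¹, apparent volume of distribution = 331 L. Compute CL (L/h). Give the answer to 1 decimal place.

15.6 L/h

CL = k × Vd = 0.0470 × 331 = 15.56 L/h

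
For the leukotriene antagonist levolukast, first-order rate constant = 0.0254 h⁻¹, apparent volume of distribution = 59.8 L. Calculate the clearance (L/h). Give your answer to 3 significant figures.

CL = k × Vd = 0.0254 × 59.8 = 1.519 L/h

1.52 L/h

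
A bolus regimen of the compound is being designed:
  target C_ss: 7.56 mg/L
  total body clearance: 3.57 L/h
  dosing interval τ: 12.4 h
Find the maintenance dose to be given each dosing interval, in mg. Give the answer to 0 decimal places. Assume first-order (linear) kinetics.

335 mg

At steady state, Dose/τ = Css × CL.
Dose = Css × CL × τ = 7.56 × 3.570 × 12.4 = 334.7 mg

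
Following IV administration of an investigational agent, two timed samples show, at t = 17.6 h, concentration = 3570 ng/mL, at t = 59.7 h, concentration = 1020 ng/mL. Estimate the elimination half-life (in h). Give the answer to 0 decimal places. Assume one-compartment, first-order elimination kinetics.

k = ln(C₁/C₂) / (t₂ − t₁) = ln(3570/1020) / (59.7 − 17.6)
  = 1.253 / 42.10 = 0.02976 h⁻¹
t½ = ln2 / k = 0.693147 / 0.02976 = 23.29 h

23 h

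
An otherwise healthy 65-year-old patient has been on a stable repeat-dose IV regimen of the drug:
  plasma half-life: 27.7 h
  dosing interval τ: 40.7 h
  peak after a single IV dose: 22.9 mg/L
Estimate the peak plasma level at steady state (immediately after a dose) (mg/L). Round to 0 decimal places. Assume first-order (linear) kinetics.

k = ln2 / t½ = 0.693147 / 27.7 = 0.02502 h⁻¹
e^(−kτ) = e^(−0.02502 × 40.7) = 0.3612
Accumulation ratio R = 1 / (1 − e^(−kτ)) = 1 / (1 − 0.3612) = 1.565
Steady-state peak = C₀ × R = 22.9 × 1.565 = 35.84 mg/L

36 mg/L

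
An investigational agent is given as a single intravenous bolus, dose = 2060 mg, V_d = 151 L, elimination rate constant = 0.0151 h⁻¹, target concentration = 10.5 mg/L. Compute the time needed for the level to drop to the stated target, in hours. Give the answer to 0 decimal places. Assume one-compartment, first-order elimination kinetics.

C₀ = Dose / Vd = 2060 / 151 = 13.64 mg/L
t = ln(C₀ / C) / k = ln(13.64 / 10.5) / 0.01510
  = ln(1.299) / 0.01510 = 0.2616 / 0.01510 = 17.32 h

17 h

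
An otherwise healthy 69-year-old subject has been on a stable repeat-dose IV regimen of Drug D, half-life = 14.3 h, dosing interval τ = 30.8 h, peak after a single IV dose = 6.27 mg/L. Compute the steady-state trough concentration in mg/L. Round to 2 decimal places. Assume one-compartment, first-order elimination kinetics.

k = ln2 / t½ = 0.693147 / 14.3 = 0.04847 h⁻¹
e^(−kτ) = e^(−0.04847 × 30.8) = 0.2247
Accumulation ratio R = 1 / (1 − e^(−kτ)) = 1 / (1 − 0.2247) = 1.290
Steady-state trough = C₀ × R × e^(−kτ) = 6.27 × 1.290 × 0.2247 = 1.817 mg/L

1.82 mg/L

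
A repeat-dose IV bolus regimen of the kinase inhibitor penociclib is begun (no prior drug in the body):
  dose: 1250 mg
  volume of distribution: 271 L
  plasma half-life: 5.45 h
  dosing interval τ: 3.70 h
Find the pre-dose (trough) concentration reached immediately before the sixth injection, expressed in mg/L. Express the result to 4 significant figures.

C₀ per dose = Dose / Vd = 1250 / 271 = 4.613 mg/L
k = ln2 / t½ = 0.693147 / 5.45 = 0.1272 h⁻¹
Fraction remaining after one interval: r = e^(−kτ) = e^(−0.1272 × 3.70) = 0.6246
Before dose 6, 5 doses have been given (aged 1τ, 2τ, 3τ, 4τ, 5τ).
C_trough = C₀ × (r + r² + … + r^5) = C₀ × r(1−r^5)/(1−r)
        = 4.613 × 0.6246 × (1 − 0.09506) / (1 − 0.6246) = 6.946 mg/L

6.946 mg/L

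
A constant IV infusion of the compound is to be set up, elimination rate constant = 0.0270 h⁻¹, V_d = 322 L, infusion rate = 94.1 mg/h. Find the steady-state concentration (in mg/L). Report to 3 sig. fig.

10.8 mg/L

CL = k × Vd = 0.02700 × 322 = 8.694 L/h
At steady state Css = R₀ / CL = 94.1 / 8.694 = 10.82 mg/L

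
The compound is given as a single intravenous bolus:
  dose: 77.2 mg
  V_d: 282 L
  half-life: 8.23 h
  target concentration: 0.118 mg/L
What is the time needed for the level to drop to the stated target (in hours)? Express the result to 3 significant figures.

9.99 h

C₀ = Dose / Vd = 77.20 / 282 = 0.2738 mg/L
k = ln2 / t½ = 0.693147 / 8.23 = 0.08422 h⁻¹
t = ln(C₀ / C) / k = ln(0.2738 / 0.118) / 0.08422
  = ln(2.320) / 0.08422 = 0.8416 / 0.08422 = 9.993 h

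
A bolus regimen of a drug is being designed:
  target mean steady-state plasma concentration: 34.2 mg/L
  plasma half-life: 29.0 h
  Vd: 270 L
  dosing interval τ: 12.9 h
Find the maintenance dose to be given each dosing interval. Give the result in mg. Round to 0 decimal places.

k = ln2 / t½ = 0.693147 / 29.0 = 0.02390 h⁻¹
CL = k × Vd = 0.02390 × 270 = 6.453 L/h
At steady state, Dose/τ = Css × CL.
Dose = Css × CL × τ = 34.2 × 6.453 × 12.9 = 2847 mg

2847 mg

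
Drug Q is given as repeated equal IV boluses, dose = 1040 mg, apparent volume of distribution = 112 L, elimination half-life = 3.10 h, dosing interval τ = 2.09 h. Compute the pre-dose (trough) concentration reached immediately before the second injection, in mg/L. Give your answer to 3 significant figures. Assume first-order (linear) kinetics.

5.82 mg/L

C₀ per dose = Dose / Vd = 1040 / 112 = 9.286 mg/L
k = ln2 / t½ = 0.693147 / 3.10 = 0.2236 h⁻¹
Fraction remaining after one interval: r = e^(−kτ) = e^(−0.2236 × 2.09) = 0.6267
Before dose 2, 1 dose has been given (aged 1τ).
C_trough = C₀ × r = 9.286 × 0.6267 = 5.820 mg/L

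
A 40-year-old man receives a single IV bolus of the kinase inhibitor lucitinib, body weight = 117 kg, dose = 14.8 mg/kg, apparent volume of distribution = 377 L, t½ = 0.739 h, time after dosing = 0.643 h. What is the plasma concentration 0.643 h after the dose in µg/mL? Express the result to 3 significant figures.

2.51 µg/mL

Total dose = 14.8 × 117 = 1732 mg
C₀ = Dose / Vd = 1732 / 377 = 4.594 mg/L
k = ln2 / t½ = 0.693147 / 0.739 = 0.9380 h⁻¹
C = C₀ · e^(−k·t) = 4.594 × e^(−0.9380 × 0.643)
  = 4.594 × 0.5471 = 2.513 mg/L
(2.513 mg/L = 2.513 µg/mL)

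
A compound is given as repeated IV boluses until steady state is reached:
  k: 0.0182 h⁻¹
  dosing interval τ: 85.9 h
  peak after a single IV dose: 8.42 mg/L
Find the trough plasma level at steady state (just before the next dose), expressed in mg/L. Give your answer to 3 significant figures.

e^(−kτ) = e^(−0.01820 × 85.9) = 0.2094
Accumulation ratio R = 1 / (1 − e^(−kτ)) = 1 / (1 − 0.2094) = 1.265
Steady-state trough = C₀ × R × e^(−kτ) = 8.42 × 1.265 × 0.2094 = 2.230 mg/L

2.23 mg/L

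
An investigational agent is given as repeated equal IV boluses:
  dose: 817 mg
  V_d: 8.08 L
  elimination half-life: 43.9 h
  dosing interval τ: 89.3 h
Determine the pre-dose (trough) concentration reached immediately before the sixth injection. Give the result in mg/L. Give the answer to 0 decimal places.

33 mg/L

C₀ per dose = Dose / Vd = 817 / 8.08 = 101.1 mg/L
k = ln2 / t½ = 0.693147 / 43.9 = 0.01579 h⁻¹
Fraction remaining after one interval: r = e^(−kτ) = e^(−0.01579 × 89.3) = 0.2441
Before dose 6, 5 doses have been given (aged 1τ, 2τ, 3τ, 4τ, 5τ).
C_trough = C₀ × (r + r² + … + r^5) = C₀ × r(1−r^5)/(1−r)
        = 101.1 × 0.2441 × (1 − 0.0008666) / (1 − 0.2441) = 32.62 mg/L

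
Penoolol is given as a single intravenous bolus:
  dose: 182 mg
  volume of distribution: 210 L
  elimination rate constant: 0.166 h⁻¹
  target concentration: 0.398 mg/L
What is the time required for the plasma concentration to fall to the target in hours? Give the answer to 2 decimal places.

C₀ = Dose / Vd = 182.0 / 210 = 0.8667 mg/L
t = ln(C₀ / C) / k = ln(0.8667 / 0.398) / 0.1660
  = ln(2.178) / 0.1660 = 0.7784 / 0.1660 = 4.689 h

4.69 h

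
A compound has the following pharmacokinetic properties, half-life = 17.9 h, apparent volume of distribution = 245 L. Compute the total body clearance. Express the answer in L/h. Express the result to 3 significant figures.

9.49 L/h

k = ln2 / t½ = 0.693147 / 17.9 = 0.03872 h⁻¹
CL = k × Vd = 0.03872 × 245 = 9.486 L/h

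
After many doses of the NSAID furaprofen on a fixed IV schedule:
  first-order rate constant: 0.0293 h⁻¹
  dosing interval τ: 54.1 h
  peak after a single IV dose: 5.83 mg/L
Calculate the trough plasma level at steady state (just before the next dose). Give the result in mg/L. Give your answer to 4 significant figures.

1.503 mg/L

e^(−kτ) = e^(−0.02930 × 54.1) = 0.2049
Accumulation ratio R = 1 / (1 − e^(−kτ)) = 1 / (1 − 0.2049) = 1.258
Steady-state trough = C₀ × R × e^(−kτ) = 5.83 × 1.258 × 0.2049 = 1.503 mg/L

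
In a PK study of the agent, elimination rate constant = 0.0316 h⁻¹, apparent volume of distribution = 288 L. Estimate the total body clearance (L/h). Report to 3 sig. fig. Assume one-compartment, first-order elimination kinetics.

CL = k × Vd = 0.0316 × 288 = 9.101 L/h

9.10 L/h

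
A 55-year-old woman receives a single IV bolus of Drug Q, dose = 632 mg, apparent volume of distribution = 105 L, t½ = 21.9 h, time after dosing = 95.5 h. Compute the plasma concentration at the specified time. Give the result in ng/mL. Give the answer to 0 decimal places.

C₀ = Dose / Vd = 632.0 / 105 = 6.019 mg/L
k = ln2 / t½ = 0.693147 / 21.9 = 0.03165 h⁻¹
C = C₀ · e^(−k·t) = 6.019 × e^(−0.03165 × 95.5)
  = 6.019 × 0.04868 = 0.2930 mg/L
Convert: 0.2930 mg/L × 1000 = 293.0 ng/mL

293 ng/mL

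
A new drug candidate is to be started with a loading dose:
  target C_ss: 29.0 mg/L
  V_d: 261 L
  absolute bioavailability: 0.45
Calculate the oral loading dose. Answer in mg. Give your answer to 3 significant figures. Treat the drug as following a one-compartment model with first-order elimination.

16800 mg

LD = Css × Vd / F = 29.0 × 261 / 0.45 = 16820 mg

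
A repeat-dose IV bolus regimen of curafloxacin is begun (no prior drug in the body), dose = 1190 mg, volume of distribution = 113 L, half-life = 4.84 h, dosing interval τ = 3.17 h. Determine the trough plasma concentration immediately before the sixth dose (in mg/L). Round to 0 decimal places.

16 mg/L

C₀ per dose = Dose / Vd = 1190 / 113 = 10.53 mg/L
k = ln2 / t½ = 0.693147 / 4.84 = 0.1432 h⁻¹
Fraction remaining after one interval: r = e^(−kτ) = e^(−0.1432 × 3.17) = 0.6351
Before dose 6, 5 doses have been given (aged 1τ, 2τ, 3τ, 4τ, 5τ).
C_trough = C₀ × (r + r² + … + r^5) = C₀ × r(1−r^5)/(1−r)
        = 10.53 × 0.6351 × (1 − 0.1033) / (1 − 0.6351) = 16.43 mg/L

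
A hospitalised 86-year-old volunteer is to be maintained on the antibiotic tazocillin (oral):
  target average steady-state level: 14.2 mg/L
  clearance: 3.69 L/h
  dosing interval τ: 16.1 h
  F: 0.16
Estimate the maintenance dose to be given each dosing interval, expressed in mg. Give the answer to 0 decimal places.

5273 mg

At steady state, F × (Dose/τ) = Css × CL.
Dose = Css × CL × τ / F = 14.2 × 3.690 × 16.1 / 0.16 = 5273 mg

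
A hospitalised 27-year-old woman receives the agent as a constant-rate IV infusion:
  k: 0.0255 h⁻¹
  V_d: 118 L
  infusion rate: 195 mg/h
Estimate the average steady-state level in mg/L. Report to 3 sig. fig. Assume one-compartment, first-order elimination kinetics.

CL = k × Vd = 0.02550 × 118 = 3.009 L/h
At steady state Css = R₀ / CL = 195 / 3.009 = 64.81 mg/L

64.8 mg/L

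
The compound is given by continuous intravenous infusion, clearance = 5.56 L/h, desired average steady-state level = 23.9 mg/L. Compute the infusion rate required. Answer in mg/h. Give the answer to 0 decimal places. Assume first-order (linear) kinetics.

At steady state, infusion rate R₀ = Css × CL = 23.9 × 5.560 = 132.9 mg/h

133 mg/h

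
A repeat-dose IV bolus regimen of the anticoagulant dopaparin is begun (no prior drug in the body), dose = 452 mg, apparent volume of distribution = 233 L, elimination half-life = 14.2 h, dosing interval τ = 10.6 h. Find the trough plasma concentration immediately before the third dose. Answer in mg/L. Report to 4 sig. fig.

1.846 mg/L

C₀ per dose = Dose / Vd = 452 / 233 = 1.940 mg/L
k = ln2 / t½ = 0.693147 / 14.2 = 0.04881 h⁻¹
Fraction remaining after one interval: r = e^(−kτ) = e^(−0.04881 × 10.6) = 0.5961
Before dose 3, 2 doses have been given (aged 1τ, 2τ).
C_trough = C₀ × (r + r²) = 1.940 × (0.5961 + 0.3553) = 1.846 mg/L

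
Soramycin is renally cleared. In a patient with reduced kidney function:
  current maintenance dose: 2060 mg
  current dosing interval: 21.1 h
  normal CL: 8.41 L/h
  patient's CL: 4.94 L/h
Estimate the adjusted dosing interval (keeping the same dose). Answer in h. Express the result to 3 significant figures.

To keep the same average steady-state level, dosing rate must scale with clearance.
CL ratio = 4.94 / 8.41 = 0.5874
New interval (same dose) = 21.1 / 0.5874 = 35.92 h

35.9 h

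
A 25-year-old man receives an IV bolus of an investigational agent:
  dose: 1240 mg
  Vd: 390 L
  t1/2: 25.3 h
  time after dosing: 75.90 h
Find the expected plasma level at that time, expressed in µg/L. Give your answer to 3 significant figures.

C₀ = Dose / Vd = 1240 / 390 = 3.179 mg/L
k = ln2 / t½ = 0.693147 / 25.3 = 0.02740 h⁻¹
t / t½ = 75.90 / 25.3 = 3 half-lives
C = C₀ × (1/2)^3 = 3.179 × 0.1250 = 0.3974 mg/L
Convert: 0.3974 mg/L × 1000 = 397.4 µg/L

397 µg/L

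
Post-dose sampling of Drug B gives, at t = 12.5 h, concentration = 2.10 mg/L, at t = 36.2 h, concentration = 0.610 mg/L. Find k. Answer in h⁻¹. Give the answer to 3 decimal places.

0.052 h⁻¹

k = ln(C₁/C₂) / (t₂ − t₁) = ln(2.10/0.610) / (36.2 − 12.5)
  = 1.236 / 23.70 = 0.05215 h⁻¹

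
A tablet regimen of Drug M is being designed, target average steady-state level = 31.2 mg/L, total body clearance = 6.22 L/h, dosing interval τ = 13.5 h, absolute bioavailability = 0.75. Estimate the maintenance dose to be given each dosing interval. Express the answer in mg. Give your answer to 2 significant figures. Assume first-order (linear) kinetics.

At steady state, F × (Dose/τ) = Css × CL.
Dose = Css × CL × τ / F = 31.2 × 6.220 × 13.5 / 0.75 = 3493 mg

3500 mg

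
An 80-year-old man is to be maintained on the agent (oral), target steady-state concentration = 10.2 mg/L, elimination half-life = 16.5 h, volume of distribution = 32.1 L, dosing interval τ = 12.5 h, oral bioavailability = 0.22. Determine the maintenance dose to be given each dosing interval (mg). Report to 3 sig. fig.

k = ln2 / t½ = 0.693147 / 16.5 = 0.04201 h⁻¹
CL = k × Vd = 0.04201 × 32.1 = 1.349 L/h
At steady state, F × (Dose/τ) = Css × CL.
Dose = Css × CL × τ / F = 10.2 × 1.349 × 12.5 / 0.22 = 781.8 mg

782 mg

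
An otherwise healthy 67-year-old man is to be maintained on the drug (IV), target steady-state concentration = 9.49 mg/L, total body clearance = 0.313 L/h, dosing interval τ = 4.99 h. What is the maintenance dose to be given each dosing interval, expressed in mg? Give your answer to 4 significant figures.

At steady state, Dose/τ = Css × CL.
Dose = Css × CL × τ = 9.49 × 0.3130 × 4.99 = 14.82 mg

14.82 mg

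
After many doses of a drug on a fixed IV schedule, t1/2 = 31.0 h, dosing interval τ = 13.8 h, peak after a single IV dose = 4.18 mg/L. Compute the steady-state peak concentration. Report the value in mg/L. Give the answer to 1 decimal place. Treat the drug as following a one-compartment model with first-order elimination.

k = ln2 / t½ = 0.693147 / 31.0 = 0.02236 h⁻¹
e^(−kτ) = e^(−0.02236 × 13.8) = 0.7345
Accumulation ratio R = 1 / (1 − e^(−kτ)) = 1 / (1 − 0.7345) = 3.766
Steady-state peak = C₀ × R = 4.18 × 3.766 = 15.74 mg/L

15.7 mg/L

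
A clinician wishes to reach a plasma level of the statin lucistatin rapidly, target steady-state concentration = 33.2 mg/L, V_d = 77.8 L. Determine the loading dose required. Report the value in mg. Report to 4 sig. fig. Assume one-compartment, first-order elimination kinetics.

2583 mg

LD = Css × Vd = 33.2 × 77.8 = 2583 mg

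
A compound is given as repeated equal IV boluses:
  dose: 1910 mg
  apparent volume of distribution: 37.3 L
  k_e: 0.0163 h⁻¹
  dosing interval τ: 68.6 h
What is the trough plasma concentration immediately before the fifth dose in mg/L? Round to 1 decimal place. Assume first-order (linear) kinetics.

C₀ per dose = Dose / Vd = 1910 / 37.3 = 51.21 mg/L
Fraction remaining after one interval: r = e^(−kτ) = e^(−0.01630 × 68.6) = 0.3269
Before dose 5, 4 doses have been given (aged 1τ, 2τ, 3τ, 4τ).
C_trough = C₀ × (r + r² + … + r^4) = C₀ × r(1−r^4)/(1−r)
        = 51.21 × 0.3269 × (1 − 0.01142) / (1 − 0.3269) = 24.59 mg/L

24.6 mg/L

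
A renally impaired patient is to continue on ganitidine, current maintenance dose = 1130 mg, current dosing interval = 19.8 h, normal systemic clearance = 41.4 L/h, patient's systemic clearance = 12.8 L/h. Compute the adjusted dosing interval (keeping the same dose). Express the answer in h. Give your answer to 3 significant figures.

64.0 h

To keep the same average steady-state level, dosing rate must scale with clearance.
CL ratio = 12.8 / 41.4 = 0.3092
New interval (same dose) = 19.8 / 0.3092 = 64.04 h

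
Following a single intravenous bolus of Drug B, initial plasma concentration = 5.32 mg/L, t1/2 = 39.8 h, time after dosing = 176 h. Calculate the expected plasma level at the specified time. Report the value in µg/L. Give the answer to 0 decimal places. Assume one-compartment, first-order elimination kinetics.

248 µg/L

k = ln2 / t½ = 0.693147 / 39.8 = 0.01742 h⁻¹
C = C₀ · e^(−k·t) = 5.320 × e^(−0.01742 × 176)
  = 5.320 × 0.04661 = 0.2480 mg/L
Convert: 0.2480 mg/L × 1000 = 248.0 µg/L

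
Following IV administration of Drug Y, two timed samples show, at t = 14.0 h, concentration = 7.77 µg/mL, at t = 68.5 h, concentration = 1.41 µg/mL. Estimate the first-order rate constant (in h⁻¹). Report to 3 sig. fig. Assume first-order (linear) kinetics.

0.0313 h⁻¹

k = ln(C₁/C₂) / (t₂ − t₁) = ln(7.77/1.41) / (68.5 − 14.0)
  = 1.707 / 54.50 = 0.03132 h⁻¹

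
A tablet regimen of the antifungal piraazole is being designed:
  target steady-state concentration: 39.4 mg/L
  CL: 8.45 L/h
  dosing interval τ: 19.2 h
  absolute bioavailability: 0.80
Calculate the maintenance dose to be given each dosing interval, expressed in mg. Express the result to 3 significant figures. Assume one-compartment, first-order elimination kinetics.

At steady state, F × (Dose/τ) = Css × CL.
Dose = Css × CL × τ / F = 39.4 × 8.450 × 19.2 / 0.80 = 7990 mg

7990 mg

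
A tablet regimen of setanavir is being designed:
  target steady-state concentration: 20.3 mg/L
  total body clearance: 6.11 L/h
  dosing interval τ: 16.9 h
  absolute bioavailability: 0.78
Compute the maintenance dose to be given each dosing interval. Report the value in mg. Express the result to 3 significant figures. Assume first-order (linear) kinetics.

At steady state, F × (Dose/τ) = Css × CL.
Dose = Css × CL × τ / F = 20.3 × 6.110 × 16.9 / 0.78 = 2687 mg

2690 mg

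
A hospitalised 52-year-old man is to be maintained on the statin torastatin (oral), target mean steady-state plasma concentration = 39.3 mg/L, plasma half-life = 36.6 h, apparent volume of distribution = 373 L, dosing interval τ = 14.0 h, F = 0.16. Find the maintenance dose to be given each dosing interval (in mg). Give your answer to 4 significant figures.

k = ln2 / t½ = 0.693147 / 36.6 = 0.01894 h⁻¹
CL = k × Vd = 0.01894 × 373 = 7.065 L/h
At steady state, F × (Dose/τ) = Css × CL.
Dose = Css × CL × τ / F = 39.3 × 7.065 × 14.0 / 0.16 = 24290 mg

24290 mg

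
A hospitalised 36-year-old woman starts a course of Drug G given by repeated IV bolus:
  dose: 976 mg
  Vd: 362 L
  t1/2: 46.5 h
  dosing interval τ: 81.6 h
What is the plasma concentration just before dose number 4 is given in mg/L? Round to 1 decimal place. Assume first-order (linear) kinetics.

1.1 mg/L

C₀ per dose = Dose / Vd = 976 / 362 = 2.696 mg/L
k = ln2 / t½ = 0.693147 / 46.5 = 0.01491 h⁻¹
Fraction remaining after one interval: r = e^(−kτ) = e^(−0.01491 × 81.6) = 0.2962
Before dose 4, 3 doses have been given (aged 1τ, 2τ, 3τ).
C_trough = C₀ × (r + r² + … + r^3) = C₀ × r(1−r^3)/(1−r)
        = 2.696 × 0.2962 × (1 − 0.02599) / (1 − 0.2962) = 1.105 mg/L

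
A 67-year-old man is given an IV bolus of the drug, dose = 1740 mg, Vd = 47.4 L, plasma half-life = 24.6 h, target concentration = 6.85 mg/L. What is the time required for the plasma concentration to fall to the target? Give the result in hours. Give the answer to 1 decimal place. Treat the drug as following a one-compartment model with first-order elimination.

59.6 h

C₀ = Dose / Vd = 1740 / 47.4 = 36.71 mg/L
k = ln2 / t½ = 0.693147 / 24.6 = 0.02818 h⁻¹
t = ln(C₀ / C) / k = ln(36.71 / 6.85) / 0.02818
  = ln(5.359) / 0.02818 = 1.679 / 0.02818 = 59.58 h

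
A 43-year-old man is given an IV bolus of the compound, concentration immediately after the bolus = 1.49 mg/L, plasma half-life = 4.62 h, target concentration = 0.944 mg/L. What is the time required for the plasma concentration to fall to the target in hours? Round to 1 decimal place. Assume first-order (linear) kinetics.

3.0 h

k = ln2 / t½ = 0.693147 / 4.62 = 0.1500 h⁻¹
t = ln(C₀ / C) / k = ln(1.490 / 0.944) / 0.1500
  = ln(1.578) / 0.1500 = 0.4562 / 0.1500 = 3.041 h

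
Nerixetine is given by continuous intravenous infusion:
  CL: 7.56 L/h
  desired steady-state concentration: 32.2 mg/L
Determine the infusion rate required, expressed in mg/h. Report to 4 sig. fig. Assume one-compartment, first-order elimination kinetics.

243.4 mg/h

At steady state, infusion rate R₀ = Css × CL = 32.2 × 7.560 = 243.4 mg/h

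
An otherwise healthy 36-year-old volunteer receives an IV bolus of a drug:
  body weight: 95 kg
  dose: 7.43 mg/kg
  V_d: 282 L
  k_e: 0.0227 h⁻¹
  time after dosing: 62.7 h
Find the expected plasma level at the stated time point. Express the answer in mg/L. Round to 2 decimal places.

Total dose = 7.43 × 95 = 705.9 mg
C₀ = Dose / Vd = 705.9 / 282 = 2.503 mg/L
C = C₀ · e^(−k·t) = 2.503 × e^(−0.02270 × 62.7)
  = 2.503 × 0.2409 = 0.6030 mg/L

0.60 mg/L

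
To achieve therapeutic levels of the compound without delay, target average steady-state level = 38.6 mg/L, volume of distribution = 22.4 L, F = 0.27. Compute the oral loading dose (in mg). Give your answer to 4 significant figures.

LD = Css × Vd / F = 38.6 × 22.4 / 0.27 = 3202 mg

3202 mg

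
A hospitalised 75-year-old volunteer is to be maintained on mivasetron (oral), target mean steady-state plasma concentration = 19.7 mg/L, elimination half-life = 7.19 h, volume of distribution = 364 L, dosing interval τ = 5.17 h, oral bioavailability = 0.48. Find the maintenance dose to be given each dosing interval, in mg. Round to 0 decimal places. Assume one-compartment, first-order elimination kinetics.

7446 mg

k = ln2 / t½ = 0.693147 / 7.19 = 0.09640 h⁻¹
CL = k × Vd = 0.09640 × 364 = 35.09 L/h
At steady state, F × (Dose/τ) = Css × CL.
Dose = Css × CL × τ / F = 19.7 × 35.09 × 5.17 / 0.48 = 7446 mg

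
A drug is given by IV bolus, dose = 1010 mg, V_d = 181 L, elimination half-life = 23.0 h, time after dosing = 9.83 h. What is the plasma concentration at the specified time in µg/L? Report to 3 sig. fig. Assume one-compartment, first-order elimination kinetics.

4150 µg/L

C₀ = Dose / Vd = 1010 / 181 = 5.580 mg/L
k = ln2 / t½ = 0.693147 / 23.0 = 0.03014 h⁻¹
C = C₀ · e^(−k·t) = 5.580 × e^(−0.03014 × 9.83)
  = 5.580 × 0.7436 = 4.149 mg/L
Convert: 4.149 mg/L × 1000 = 4149 µg/L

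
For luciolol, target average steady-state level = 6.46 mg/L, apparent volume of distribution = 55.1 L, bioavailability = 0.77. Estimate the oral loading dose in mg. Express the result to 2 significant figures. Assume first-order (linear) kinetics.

460 mg

LD = Css × Vd / F = 6.46 × 55.1 / 0.77 = 462.3 mg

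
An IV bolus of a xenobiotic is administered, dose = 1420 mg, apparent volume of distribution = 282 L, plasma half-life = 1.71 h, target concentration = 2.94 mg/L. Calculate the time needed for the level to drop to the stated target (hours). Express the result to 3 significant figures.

C₀ = Dose / Vd = 1420 / 282 = 5.035 mg/L
k = ln2 / t½ = 0.693147 / 1.71 = 0.4053 h⁻¹
t = ln(C₀ / C) / k = ln(5.035 / 2.94) / 0.4053
  = ln(1.713) / 0.4053 = 0.5382 / 0.4053 = 1.328 h

1.33 h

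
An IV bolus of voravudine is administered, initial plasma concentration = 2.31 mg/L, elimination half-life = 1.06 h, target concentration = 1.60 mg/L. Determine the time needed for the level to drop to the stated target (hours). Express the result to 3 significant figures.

0.562 h

k = ln2 / t½ = 0.693147 / 1.06 = 0.6539 h⁻¹
t = ln(C₀ / C) / k = ln(2.310 / 1.60) / 0.6539
  = ln(1.444) / 0.6539 = 0.3674 / 0.6539 = 0.5619 h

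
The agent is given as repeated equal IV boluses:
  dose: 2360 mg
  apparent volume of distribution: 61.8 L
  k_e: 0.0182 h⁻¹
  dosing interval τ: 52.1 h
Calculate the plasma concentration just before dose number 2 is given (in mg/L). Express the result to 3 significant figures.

C₀ per dose = Dose / Vd = 2360 / 61.8 = 38.19 mg/L
Fraction remaining after one interval: r = e^(−kτ) = e^(−0.01820 × 52.1) = 0.3874
Before dose 2, 1 dose has been given (aged 1τ).
C_trough = C₀ × r = 38.19 × 0.3874 = 14.79 mg/L

14.8 mg/L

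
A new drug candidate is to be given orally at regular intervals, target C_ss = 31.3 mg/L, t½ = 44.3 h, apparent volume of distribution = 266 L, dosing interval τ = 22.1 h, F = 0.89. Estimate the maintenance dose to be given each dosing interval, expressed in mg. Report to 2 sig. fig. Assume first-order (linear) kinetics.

k = ln2 / t½ = 0.693147 / 44.3 = 0.01565 h⁻¹
CL = k × Vd = 0.01565 × 266 = 4.163 L/h
At steady state, F × (Dose/τ) = Css × CL.
Dose = Css × CL × τ / F = 31.3 × 4.163 × 22.1 / 0.89 = 3236 mg

3200 mg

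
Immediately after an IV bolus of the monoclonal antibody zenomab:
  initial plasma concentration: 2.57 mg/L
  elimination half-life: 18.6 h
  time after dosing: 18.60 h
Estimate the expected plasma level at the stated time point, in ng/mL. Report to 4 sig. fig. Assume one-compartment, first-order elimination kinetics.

1285 ng/mL

k = ln2 / t½ = 0.693147 / 18.6 = 0.03727 h⁻¹
t / t½ = 18.60 / 18.6 = 1 half-lives
C = C₀ × (1/2)^1 = 2.570 × 0.5000 = 1.285 mg/L
Convert: 1.285 mg/L × 1000 = 1285 ng/mL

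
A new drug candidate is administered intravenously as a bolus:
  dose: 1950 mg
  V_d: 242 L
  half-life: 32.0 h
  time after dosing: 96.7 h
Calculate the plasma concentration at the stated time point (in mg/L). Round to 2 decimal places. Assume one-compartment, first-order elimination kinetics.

C₀ = Dose / Vd = 1950 / 242 = 8.058 mg/L
k = ln2 / t½ = 0.693147 / 32.0 = 0.02166 h⁻¹
C = C₀ · e^(−k·t) = 8.058 × e^(−0.02166 × 96.7)
  = 8.058 × 0.1231 = 0.9919 mg/L

0.99 mg/L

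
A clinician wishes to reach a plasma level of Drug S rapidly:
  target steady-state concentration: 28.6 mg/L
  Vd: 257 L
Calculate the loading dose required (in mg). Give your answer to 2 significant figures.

LD = Css × Vd = 28.6 × 257 = 7350 mg

7400 mg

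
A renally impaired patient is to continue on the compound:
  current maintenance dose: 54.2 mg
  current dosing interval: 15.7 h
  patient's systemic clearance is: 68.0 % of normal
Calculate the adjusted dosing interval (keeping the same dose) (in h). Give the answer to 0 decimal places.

23 h

To keep the same average steady-state level, dosing rate must scale with clearance.
CL ratio = 68.0 / 100 = 0.6800
New interval (same dose) = 15.7 / 0.6800 = 23.09 h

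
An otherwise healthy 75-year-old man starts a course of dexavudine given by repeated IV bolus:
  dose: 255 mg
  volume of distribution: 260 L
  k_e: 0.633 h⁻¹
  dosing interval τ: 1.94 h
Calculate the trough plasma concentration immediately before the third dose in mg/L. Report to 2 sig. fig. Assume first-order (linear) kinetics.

0.37 mg/L

C₀ per dose = Dose / Vd = 255 / 260 = 0.9808 mg/L
Fraction remaining after one interval: r = e^(−kτ) = e^(−0.6330 × 1.94) = 0.2929
Before dose 3, 2 doses have been given (aged 1τ, 2τ).
C_trough = C₀ × (r + r²) = 0.9808 × (0.2929 + 0.08579) = 0.3714 mg/L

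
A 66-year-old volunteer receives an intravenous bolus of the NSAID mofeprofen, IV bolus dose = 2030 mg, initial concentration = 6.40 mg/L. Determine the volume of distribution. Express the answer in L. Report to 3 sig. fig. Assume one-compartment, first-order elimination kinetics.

Vd = Dose / C₀ = 2030 / 6.40 = 317.2 L

317 L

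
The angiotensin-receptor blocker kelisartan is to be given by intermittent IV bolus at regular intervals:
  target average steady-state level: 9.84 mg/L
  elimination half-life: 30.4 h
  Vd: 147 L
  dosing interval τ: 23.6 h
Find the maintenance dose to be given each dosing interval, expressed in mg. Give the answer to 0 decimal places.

778 mg

k = ln2 / t½ = 0.693147 / 30.4 = 0.02280 h⁻¹
CL = k × Vd = 0.02280 × 147 = 3.352 L/h
At steady state, Dose/τ = Css × CL.
Dose = Css × CL × τ = 9.84 × 3.352 × 23.6 = 778.4 mg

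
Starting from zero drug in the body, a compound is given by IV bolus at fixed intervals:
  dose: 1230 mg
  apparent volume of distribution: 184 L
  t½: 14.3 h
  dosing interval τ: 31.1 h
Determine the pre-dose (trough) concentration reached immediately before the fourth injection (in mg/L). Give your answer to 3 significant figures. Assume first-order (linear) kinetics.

C₀ per dose = Dose / Vd = 1230 / 184 = 6.685 mg/L
k = ln2 / t½ = 0.693147 / 14.3 = 0.04847 h⁻¹
Fraction remaining after one interval: r = e^(−kτ) = e^(−0.04847 × 31.1) = 0.2215
Before dose 4, 3 doses have been given (aged 1τ, 2τ, 3τ).
C_trough = C₀ × (r + r² + … + r^3) = C₀ × r(1−r^3)/(1−r)
        = 6.685 × 0.2215 × (1 − 0.01087) / (1 − 0.2215) = 1.881 mg/L

1.88 mg/L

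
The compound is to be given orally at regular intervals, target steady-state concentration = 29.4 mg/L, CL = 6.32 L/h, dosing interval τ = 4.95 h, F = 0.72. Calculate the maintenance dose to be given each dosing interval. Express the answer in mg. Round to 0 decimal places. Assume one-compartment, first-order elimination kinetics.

1277 mg

At steady state, F × (Dose/τ) = Css × CL.
Dose = Css × CL × τ / F = 29.4 × 6.320 × 4.95 / 0.72 = 1277 mg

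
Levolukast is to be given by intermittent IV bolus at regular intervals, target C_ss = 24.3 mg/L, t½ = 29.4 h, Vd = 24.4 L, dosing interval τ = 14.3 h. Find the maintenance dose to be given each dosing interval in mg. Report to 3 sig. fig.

200 mg

k = ln2 / t½ = 0.693147 / 29.4 = 0.02358 h⁻¹
CL = k × Vd = 0.02358 × 24.4 = 0.5754 L/h
At steady state, Dose/τ = Css × CL.
Dose = Css × CL × τ = 24.3 × 0.5754 × 14.3 = 199.9 mg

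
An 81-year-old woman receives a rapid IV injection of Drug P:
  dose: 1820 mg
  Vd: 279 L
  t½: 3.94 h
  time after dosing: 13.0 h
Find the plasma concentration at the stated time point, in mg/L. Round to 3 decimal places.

C₀ = Dose / Vd = 1820 / 279 = 6.523 mg/L
k = ln2 / t½ = 0.693147 / 3.94 = 0.1759 h⁻¹
C = C₀ · e^(−k·t) = 6.523 × e^(−0.1759 × 13.0)
  = 6.523 × 0.1016 = 0.6627 mg/L

0.663 mg/L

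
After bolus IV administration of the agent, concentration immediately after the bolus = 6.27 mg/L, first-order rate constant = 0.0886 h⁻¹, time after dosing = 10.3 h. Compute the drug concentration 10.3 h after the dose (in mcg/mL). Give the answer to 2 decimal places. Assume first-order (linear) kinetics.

2.52 mcg/mL

C = C₀ · e^(−k·t) = 6.270 × e^(−0.08860 × 10.3)
  = 6.270 × 0.4015 = 2.517 mg/L
(2.517 mg/L = 2.517 mcg/mL)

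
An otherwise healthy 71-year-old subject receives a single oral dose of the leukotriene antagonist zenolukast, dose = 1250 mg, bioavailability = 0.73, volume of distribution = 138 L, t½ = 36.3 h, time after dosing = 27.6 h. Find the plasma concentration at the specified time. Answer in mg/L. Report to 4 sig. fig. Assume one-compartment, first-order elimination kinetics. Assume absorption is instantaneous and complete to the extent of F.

Amount reaching circulation = F × Dose = 0.73 × 1250 = 912.5 mg
C₀ = F·Dose / Vd = 912.5 / 138 = 6.612 mg/L
k = ln2 / t½ = 0.693147 / 36.3 = 0.01909 h⁻¹
C = C₀ · e^(−k·t) = 6.612 × e^(−0.01909 × 27.6)
  = 6.612 × 0.5904 = 3.904 mg/L

3.904 mg/L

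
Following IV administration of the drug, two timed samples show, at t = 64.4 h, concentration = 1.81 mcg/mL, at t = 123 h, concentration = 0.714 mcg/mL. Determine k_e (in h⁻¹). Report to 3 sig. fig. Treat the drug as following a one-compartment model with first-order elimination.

k = ln(C₁/C₂) / (t₂ − t₁) = ln(1.81/0.714) / (123 − 64.4)
  = 0.9302 / 58.60 = 0.01587 h⁻¹

0.0159 h⁻¹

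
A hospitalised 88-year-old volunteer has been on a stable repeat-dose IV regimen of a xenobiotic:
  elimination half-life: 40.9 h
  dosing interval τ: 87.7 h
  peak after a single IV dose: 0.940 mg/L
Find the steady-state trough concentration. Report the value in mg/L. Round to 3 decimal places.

k = ln2 / t½ = 0.693147 / 40.9 = 0.01695 h⁻¹
e^(−kτ) = e^(−0.01695 × 87.7) = 0.2262
Accumulation ratio R = 1 / (1 − e^(−kτ)) = 1 / (1 − 0.2262) = 1.292
Steady-state trough = C₀ × R × e^(−kτ) = 0.940 × 1.292 × 0.2262 = 0.2747 mg/L

0.275 mg/L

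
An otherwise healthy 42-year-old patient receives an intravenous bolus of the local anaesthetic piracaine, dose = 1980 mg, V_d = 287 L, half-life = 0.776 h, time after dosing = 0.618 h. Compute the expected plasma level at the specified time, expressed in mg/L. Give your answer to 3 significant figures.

C₀ = Dose / Vd = 1980 / 287 = 6.899 mg/L
k = ln2 / t½ = 0.693147 / 0.776 = 0.8932 h⁻¹
C = C₀ · e^(−k·t) = 6.899 × e^(−0.8932 × 0.618)
  = 6.899 × 0.5758 = 3.972 mg/L

3.97 mg/L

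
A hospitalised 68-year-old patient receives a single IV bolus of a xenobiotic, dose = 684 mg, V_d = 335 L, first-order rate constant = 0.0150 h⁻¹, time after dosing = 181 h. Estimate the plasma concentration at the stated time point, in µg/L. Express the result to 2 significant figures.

C₀ = Dose / Vd = 684.0 / 335 = 2.042 mg/L
C = C₀ · e^(−k·t) = 2.042 × e^(−0.01500 × 181)
  = 2.042 × 0.06620 = 0.1352 mg/L
Convert: 0.1352 mg/L × 1000 = 135.2 µg/L

140 µg/L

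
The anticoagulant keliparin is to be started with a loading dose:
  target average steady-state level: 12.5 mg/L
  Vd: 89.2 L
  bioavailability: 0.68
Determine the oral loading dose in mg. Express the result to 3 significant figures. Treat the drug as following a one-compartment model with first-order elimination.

1640 mg

LD = Css × Vd / F = 12.5 × 89.2 / 0.68 = 1640 mg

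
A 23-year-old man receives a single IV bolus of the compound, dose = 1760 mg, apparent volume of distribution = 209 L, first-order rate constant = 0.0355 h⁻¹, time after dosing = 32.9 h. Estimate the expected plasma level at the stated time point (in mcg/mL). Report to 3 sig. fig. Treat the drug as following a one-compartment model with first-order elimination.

C₀ = Dose / Vd = 1760 / 209 = 8.421 mg/L
C = C₀ · e^(−k·t) = 8.421 × e^(−0.03550 × 32.9)
  = 8.421 × 0.3110 = 2.619 mg/L
(2.619 mg/L = 2.619 mcg/mL)

2.62 mcg/mL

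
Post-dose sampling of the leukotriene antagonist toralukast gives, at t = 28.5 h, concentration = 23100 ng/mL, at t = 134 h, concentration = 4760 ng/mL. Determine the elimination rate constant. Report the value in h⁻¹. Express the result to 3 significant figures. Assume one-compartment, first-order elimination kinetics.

k = ln(C₁/C₂) / (t₂ − t₁) = ln(23100/4760) / (134 − 28.5)
  = 1.580 / 105.5 = 0.01498 h⁻¹

0.0150 h⁻¹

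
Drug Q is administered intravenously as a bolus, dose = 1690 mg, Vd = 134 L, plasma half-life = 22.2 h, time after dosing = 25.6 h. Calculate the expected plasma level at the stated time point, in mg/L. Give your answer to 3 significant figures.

C₀ = Dose / Vd = 1690 / 134 = 12.61 mg/L
k = ln2 / t½ = 0.693147 / 22.2 = 0.03122 h⁻¹
C = C₀ · e^(−k·t) = 12.61 × e^(−0.03122 × 25.6)
  = 12.61 × 0.4497 = 5.671 mg/L

5.67 mg/L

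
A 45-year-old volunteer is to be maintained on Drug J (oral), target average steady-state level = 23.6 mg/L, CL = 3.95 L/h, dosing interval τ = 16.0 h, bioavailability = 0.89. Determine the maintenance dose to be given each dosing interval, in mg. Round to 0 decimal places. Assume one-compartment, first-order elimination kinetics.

1676 mg

At steady state, F × (Dose/τ) = Css × CL.
Dose = Css × CL × τ / F = 23.6 × 3.950 × 16.0 / 0.89 = 1676 mg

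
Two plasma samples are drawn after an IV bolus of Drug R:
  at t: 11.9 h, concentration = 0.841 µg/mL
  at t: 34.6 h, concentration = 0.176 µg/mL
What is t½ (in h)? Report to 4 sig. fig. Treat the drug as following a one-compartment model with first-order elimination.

k = ln(C₁/C₂) / (t₂ − t₁) = ln(0.841/0.176) / (34.6 − 11.9)
  = 1.564 / 22.70 = 0.06890 h⁻¹
t½ = ln2 / k = 0.693147 / 0.06890 = 10.06 h

10.06 h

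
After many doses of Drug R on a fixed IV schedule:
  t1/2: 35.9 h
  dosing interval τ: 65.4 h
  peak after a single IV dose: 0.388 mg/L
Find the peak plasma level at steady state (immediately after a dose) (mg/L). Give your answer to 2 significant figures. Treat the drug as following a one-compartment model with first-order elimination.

k = ln2 / t½ = 0.693147 / 35.9 = 0.01931 h⁻¹
e^(−kτ) = e^(−0.01931 × 65.4) = 0.2828
Accumulation ratio R = 1 / (1 − e^(−kτ)) = 1 / (1 − 0.2828) = 1.394
Steady-state peak = C₀ × R = 0.388 × 1.394 = 0.5409 mg/L

0.54 mg/L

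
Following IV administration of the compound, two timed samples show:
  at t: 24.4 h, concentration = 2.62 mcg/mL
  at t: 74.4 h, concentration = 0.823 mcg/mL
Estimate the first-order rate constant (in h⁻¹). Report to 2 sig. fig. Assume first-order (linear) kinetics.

0.023 h⁻¹

k = ln(C₁/C₂) / (t₂ − t₁) = ln(2.62/0.823) / (74.4 − 24.4)
  = 1.158 / 50.00 = 0.02316 h⁻¹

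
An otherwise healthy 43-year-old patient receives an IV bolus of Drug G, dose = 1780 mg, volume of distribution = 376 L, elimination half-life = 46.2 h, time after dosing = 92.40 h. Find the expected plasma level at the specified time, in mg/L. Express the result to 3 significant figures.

1.18 mg/L

C₀ = Dose / Vd = 1780 / 376 = 4.734 mg/L
k = ln2 / t½ = 0.693147 / 46.2 = 0.01500 h⁻¹
t / t½ = 92.40 / 46.2 = 2 half-lives
C = C₀ × (1/2)^2 = 4.734 × 0.2500 = 1.184 mg/L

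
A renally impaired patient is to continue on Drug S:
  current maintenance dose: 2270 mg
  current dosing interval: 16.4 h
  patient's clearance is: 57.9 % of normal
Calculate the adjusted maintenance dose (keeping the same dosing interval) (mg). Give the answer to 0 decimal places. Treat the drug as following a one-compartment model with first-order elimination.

1314 mg

To keep the same average steady-state level, dosing rate must scale with clearance.
CL ratio = 57.9 / 100 = 0.5790
New dose (same interval) = 2270 × 0.5790 = 1314 mg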